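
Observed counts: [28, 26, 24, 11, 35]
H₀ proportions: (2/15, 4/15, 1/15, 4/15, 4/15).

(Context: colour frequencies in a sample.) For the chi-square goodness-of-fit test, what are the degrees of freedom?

degrees of freedom = 4

df = k − 1 = 5 − 1 = 4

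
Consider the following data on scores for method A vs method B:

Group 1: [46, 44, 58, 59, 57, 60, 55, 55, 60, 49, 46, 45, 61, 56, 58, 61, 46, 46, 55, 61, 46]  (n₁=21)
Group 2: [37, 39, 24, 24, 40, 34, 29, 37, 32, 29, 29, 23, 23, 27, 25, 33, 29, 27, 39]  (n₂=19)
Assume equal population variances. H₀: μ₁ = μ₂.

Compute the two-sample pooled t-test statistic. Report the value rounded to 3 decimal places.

test statistic = 11.907

x̄₁=53.524, s₁=6.377, n₁=21
x̄₂=30.526, s₂=5.777, n₂=19
s_p² = [20·6.377² + 18·5.777²]/38 = 37.2099
SE = √(s_p²·(1/21+1/19)) = 1.9314
t = (53.524−30.526)/1.9314 = 11.9072
df = 38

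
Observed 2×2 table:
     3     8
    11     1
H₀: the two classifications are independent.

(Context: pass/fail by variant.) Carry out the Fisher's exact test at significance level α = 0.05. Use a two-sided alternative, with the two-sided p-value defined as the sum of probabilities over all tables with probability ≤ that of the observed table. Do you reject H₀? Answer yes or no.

reject H₀: yes

Margins: r₁=11, r₂=12, c₁=14, c₂=9, n=23
p_obs = C(11,3)·C(12,11)/C(23,14); sum pmf over tables with pmf ≤ p_obs
p-value (two-sided) = 0.00276
At α=0.05: p < α → reject H₀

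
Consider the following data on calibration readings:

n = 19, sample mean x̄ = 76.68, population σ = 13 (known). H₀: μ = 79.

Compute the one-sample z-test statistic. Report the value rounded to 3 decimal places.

test statistic = -0.778

SE = σ/√n = 13/√19 = 2.9824
z = (x̄−μ₀)/SE = (76.68−79)/2.9824 = -0.7779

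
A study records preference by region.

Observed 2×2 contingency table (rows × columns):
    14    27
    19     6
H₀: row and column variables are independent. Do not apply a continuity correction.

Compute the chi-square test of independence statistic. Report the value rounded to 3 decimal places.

test statistic = 10.882

Row totals [41, 25], col totals [33, 33], n=66
χ² = (14−20.50)²/20.50 + (27−20.50)²/20.50 + (19−12.50)²/12.50 + (6−12.50)²/12.50 = 10.8820
df = 1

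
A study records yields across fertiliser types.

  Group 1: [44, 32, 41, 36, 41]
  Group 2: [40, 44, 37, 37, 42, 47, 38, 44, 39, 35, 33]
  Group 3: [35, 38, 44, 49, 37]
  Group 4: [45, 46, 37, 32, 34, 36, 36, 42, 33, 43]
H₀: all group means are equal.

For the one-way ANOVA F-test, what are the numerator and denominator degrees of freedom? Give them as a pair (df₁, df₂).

k = 4 groups, N = 31 total
df = (k−1, N−k) = (4−1, 31−4) = (3, 27)

degrees of freedom = [3, 27]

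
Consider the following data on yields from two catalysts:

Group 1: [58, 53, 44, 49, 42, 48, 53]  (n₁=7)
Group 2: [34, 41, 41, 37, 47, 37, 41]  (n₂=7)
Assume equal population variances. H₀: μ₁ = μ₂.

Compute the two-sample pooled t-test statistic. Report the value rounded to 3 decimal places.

test statistic = 3.744

x̄₁=49.571, s₁=5.563, n₁=7
x̄₂=39.714, s₂=4.192, n₂=7
s_p² = [6·5.563² + 6·4.192²]/12 = 24.2619
SE = √(s_p²·(1/7+1/7)) = 2.6329
t = (49.571−39.714)/2.6329 = 3.7439
df = 12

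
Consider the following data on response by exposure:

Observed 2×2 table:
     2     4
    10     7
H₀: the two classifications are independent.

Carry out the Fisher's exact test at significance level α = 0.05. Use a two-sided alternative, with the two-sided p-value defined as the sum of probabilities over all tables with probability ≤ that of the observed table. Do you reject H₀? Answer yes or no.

Margins: r₁=6, r₂=17, c₁=12, c₂=11, n=23
p_obs = C(6,2)·C(17,10)/C(23,12); sum pmf over tables with pmf ≤ p_obs
p-value (two-sided) = 0.37071
At α=0.05: p ≥ α → fail to reject H₀

reject H₀: no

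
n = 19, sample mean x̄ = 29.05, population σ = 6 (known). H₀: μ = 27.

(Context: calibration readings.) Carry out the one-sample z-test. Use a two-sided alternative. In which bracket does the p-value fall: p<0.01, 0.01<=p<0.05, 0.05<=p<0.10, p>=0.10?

SE = σ/√n = 6/√19 = 1.3765
z = (x̄−μ₀)/SE = (29.05−27)/1.3765 = 1.4893
p-value (two-sided) = 0.13641
→ bracket: p>=0.10

p-value bracket: p>=0.10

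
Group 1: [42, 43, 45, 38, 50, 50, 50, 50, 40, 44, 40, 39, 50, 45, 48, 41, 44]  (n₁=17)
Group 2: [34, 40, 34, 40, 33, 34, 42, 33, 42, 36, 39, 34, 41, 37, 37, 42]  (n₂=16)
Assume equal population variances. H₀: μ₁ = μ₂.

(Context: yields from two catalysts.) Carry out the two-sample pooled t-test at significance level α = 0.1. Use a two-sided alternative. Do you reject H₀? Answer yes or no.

reject H₀: yes

x̄₁=44.647, s₁=4.315, n₁=17
x̄₂=37.375, s₂=3.462, n₂=16
s_p² = [16·4.315² + 15·3.462²]/31 = 15.4075
SE = √(s_p²·(1/17+1/16)) = 1.3672
t = (44.647−37.375)/1.3672 = 5.3189
df = 31
p-value (two-sided) = 0.00001
At α=0.1: p < α → reject H₀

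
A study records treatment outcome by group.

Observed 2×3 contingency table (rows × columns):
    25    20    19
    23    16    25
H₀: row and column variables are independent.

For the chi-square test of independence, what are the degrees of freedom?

df = (r−1)(c−1) = (2−1)·(3−1) = 2

degrees of freedom = 2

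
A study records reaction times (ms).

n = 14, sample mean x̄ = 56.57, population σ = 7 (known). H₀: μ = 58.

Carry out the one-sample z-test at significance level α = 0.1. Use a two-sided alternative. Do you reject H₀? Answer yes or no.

SE = σ/√n = 7/√14 = 1.8708
z = (x̄−μ₀)/SE = (56.57−58)/1.8708 = -0.7644
p-value (two-sided) = 0.44465
At α=0.1: p ≥ α → fail to reject H₀

reject H₀: no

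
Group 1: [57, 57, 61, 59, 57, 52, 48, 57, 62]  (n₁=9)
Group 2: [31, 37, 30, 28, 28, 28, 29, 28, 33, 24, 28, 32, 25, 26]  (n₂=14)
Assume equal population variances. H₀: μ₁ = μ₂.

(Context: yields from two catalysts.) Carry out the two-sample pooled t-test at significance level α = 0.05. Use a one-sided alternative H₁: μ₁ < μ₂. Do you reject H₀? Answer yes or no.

x̄₁=56.667, s₁=4.330, n₁=9
x̄₂=29.071, s₂=3.385, n₂=14
s_p² = [8·4.330² + 13·3.385²]/21 = 14.2347
SE = √(s_p²·(1/9+1/14)) = 1.6120
t = (56.667−29.071)/1.6120 = 17.1191
df = 21
p-value (one-sided, H₁ less) = 1.00000
At α=0.05: p ≥ α → fail to reject H₀

reject H₀: no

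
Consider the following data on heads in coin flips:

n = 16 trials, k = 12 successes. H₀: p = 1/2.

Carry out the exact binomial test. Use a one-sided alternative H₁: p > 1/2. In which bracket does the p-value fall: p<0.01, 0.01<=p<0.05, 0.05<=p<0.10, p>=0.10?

Exact binomial: n=16, k=12, p₀=1/2=0.5000
P(X≥12) from Σ C(n,i)·p₀^i·(1−p₀)^(n−i)
p-value (one-sided, H₁ greater) = 0.03841
→ bracket: 0.01<=p<0.05

p-value bracket: 0.01<=p<0.05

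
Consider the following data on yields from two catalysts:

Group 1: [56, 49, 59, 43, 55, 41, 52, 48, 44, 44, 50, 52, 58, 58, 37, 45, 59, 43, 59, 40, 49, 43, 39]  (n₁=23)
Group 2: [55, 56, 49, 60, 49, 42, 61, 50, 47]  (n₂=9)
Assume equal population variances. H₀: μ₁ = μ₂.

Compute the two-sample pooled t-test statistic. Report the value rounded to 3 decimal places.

x̄₁=48.826, s₁=7.165, n₁=23
x̄₂=52.111, s₂=6.294, n₂=9
s_p² = [22·7.165² + 8·6.294²]/30 = 48.2064
SE = √(s_p²·(1/23+1/9)) = 2.7299
t = (48.826−52.111)/2.7299 = -1.2034
df = 30

test statistic = -1.203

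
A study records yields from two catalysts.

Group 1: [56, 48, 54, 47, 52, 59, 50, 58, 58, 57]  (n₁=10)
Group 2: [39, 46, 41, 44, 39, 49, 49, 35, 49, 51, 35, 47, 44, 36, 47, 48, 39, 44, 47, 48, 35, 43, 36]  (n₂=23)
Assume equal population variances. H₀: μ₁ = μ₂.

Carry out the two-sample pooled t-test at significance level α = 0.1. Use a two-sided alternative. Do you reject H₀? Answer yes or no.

reject H₀: yes

x̄₁=53.900, s₁=4.408, n₁=10
x̄₂=43.087, s₂=5.325, n₂=23
s_p² = [9·4.408² + 22·5.325²]/31 = 25.7654
SE = √(s_p²·(1/10+1/23)) = 1.9227
t = (53.900−43.087)/1.9227 = 5.6239
df = 31
p-value (two-sided) = 0.00000
At α=0.1: p < α → reject H₀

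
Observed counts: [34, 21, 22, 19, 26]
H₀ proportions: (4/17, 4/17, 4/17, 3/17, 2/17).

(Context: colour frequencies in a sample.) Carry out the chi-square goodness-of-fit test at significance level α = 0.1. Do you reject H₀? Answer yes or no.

n = 122; E_i = n·p_i = [28.71, 28.71, 28.71, 21.53, 14.35]
χ² = (34−28.71)²/28.71 + (21−28.71)²/28.71 + (22−28.71)²/28.71 + (19−21.53)²/21.53 + (26−14.35)²/14.35 = 14.3600
df = 4
p-value (upper-tail) = 0.00623
At α=0.1: p < α → reject H₀

reject H₀: yes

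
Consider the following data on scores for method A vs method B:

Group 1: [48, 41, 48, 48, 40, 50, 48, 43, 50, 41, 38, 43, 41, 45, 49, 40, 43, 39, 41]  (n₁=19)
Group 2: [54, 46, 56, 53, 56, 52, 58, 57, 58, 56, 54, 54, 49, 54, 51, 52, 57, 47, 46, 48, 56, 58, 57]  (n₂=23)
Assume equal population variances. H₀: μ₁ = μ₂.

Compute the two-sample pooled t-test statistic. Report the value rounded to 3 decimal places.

test statistic = -7.646

x̄₁=44.000, s₁=4.041, n₁=19
x̄₂=53.435, s₂=3.929, n₂=23
s_p² = [18·4.041² + 22·3.929²]/40 = 15.8413
SE = √(s_p²·(1/19+1/23)) = 1.2339
t = (44.000−53.435)/1.2339 = -7.6463
df = 40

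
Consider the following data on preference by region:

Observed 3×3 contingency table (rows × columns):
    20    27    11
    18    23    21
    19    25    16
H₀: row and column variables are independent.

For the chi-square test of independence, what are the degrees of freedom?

degrees of freedom = 4

df = (r−1)(c−1) = (3−1)·(3−1) = 4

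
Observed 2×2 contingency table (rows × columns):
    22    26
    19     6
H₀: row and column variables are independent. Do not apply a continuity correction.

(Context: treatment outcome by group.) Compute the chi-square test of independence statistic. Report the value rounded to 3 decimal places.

Row totals [48, 25], col totals [41, 32], n=73
χ² = (22−26.96)²/26.96 + (26−21.04)²/21.04 + (19−14.04)²/14.04 + (6−10.96)²/10.96 = 6.0761
df = 1

test statistic = 6.076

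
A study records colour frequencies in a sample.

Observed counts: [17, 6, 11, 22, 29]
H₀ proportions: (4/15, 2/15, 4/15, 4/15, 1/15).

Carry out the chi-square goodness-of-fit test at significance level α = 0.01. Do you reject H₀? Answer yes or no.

n = 85; E_i = n·p_i = [22.67, 11.33, 22.67, 22.67, 5.67]
χ² = (17−22.67)²/22.67 + (6−11.33)²/11.33 + (11−22.67)²/22.67 + (22−22.67)²/22.67 + (29−5.67)²/5.67 = 106.0294
df = 4
p-value (upper-tail) = 0.00000
At α=0.01: p < α → reject H₀

reject H₀: yes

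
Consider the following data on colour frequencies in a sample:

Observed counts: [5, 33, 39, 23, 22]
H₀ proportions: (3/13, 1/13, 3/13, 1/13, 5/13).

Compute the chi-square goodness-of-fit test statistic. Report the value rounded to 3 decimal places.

test statistic = 115.637

n = 122; E_i = n·p_i = [28.15, 9.38, 28.15, 9.38, 46.92]
χ² = (5−28.15)²/28.15 + (33−9.38)²/9.38 + (39−28.15)²/28.15 + (23−9.38)²/9.38 + (22−46.92)²/46.92 = 115.6372
df = 4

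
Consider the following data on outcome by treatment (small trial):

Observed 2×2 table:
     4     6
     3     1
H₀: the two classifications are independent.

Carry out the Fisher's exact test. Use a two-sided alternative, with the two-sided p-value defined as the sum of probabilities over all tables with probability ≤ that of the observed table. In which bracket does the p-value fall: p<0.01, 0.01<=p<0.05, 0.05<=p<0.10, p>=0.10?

p-value bracket: p>=0.10

Margins: r₁=10, r₂=4, c₁=7, c₂=7, n=14
p_obs = C(10,4)·C(4,3)/C(14,7); sum pmf over tables with pmf ≤ p_obs
p-value (two-sided) = 0.55944
→ bracket: p>=0.10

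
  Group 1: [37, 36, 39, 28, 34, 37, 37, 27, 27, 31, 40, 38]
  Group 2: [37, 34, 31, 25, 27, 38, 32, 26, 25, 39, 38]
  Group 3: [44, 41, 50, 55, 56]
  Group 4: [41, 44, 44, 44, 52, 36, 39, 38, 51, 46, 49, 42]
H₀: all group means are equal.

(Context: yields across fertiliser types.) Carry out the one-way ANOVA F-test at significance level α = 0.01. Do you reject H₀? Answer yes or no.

reject H₀: yes

Group means [34.25, 32.00, 49.20, 43.83], grand mean 38.375
SSB = Σnᵢ(x̄ᵢ−x̄)² = 1594.658; SSW = ΣΣ(x−x̄ᵢ)² = 1014.717
MSB = 1594.658/3 = 531.5528; MSW = 1014.717/36 = 28.1866
F = MSB/MSW = 18.8584
df = (3, 36)
p-value (upper-tail) = 0.00000
At α=0.01: p < α → reject H₀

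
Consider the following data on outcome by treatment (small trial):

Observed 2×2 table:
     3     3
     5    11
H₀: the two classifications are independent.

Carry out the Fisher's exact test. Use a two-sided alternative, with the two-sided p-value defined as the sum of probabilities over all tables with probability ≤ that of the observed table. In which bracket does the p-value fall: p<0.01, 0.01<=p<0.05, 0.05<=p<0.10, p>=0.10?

Margins: r₁=6, r₂=16, c₁=8, c₂=14, n=22
p_obs = C(6,3)·C(16,5)/C(22,8); sum pmf over tables with pmf ≤ p_obs
p-value (two-sided) = 0.62436
→ bracket: p>=0.10

p-value bracket: p>=0.10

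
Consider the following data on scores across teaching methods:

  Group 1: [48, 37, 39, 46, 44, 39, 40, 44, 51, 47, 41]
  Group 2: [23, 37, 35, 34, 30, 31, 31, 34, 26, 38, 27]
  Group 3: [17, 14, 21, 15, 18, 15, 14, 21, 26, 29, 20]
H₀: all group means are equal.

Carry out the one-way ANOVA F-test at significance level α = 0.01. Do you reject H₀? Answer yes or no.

Group means [43.27, 31.45, 19.09], grand mean 31.273
SSB = Σnᵢ(x̄ᵢ−x̄)² = 3216.727; SSW = ΣΣ(x−x̄ᵢ)² = 663.818
MSB = 3216.727/2 = 1608.3636; MSW = 663.818/30 = 22.1273
F = MSB/MSW = 72.6869
df = (2, 30)
p-value (upper-tail) = 0.00000
At α=0.01: p < α → reject H₀

reject H₀: yes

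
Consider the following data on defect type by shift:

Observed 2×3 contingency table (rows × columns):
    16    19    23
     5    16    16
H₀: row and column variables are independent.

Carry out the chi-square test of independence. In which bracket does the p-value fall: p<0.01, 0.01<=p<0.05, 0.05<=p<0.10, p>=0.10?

Row totals [58, 37], col totals [21, 35, 39], n=95
χ² = (16−12.82)²/12.82 + (19−21.37)²/21.37 + (23−23.81)²/23.81 + (5−8.18)²/8.18 + (16−13.63)²/13.63 + (16−15.19)²/15.19 = 2.7686
df = 2
p-value (upper-tail) = 0.25049
→ bracket: p>=0.10

p-value bracket: p>=0.10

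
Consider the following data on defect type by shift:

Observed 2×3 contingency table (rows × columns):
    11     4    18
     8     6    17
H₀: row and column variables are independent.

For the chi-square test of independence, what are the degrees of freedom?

df = (r−1)(c−1) = (2−1)·(3−1) = 2

degrees of freedom = 2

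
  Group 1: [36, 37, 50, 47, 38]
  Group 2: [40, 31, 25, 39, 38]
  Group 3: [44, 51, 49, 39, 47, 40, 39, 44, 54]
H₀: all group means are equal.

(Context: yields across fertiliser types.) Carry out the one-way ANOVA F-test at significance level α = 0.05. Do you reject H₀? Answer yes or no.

Group means [41.60, 34.60, 45.22], grand mean 41.474
SSB = Σnᵢ(x̄ᵢ−x̄)² = 362.781; SSW = ΣΣ(x−x̄ᵢ)² = 565.956
MSB = 362.781/2 = 181.3906; MSW = 565.956/16 = 35.3722
F = MSB/MSW = 5.1281
df = (2, 16)
p-value (upper-tail) = 0.01902
At α=0.05: p < α → reject H₀

reject H₀: yes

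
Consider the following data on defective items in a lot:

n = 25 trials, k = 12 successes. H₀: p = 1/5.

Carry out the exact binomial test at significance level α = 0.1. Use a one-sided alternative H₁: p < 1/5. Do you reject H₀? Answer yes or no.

reject H₀: no

Exact binomial: n=25, k=12, p₀=1/5=0.2000
P(X≤12) from Σ C(n,i)·p₀^i·(1−p₀)^(n−i)
p-value (one-sided, H₁ less) = 0.99963
At α=0.1: p ≥ α → fail to reject H₀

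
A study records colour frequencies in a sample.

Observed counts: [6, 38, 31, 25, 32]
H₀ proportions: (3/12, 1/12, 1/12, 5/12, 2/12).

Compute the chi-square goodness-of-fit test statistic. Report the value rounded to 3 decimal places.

n = 132; E_i = n·p_i = [33.00, 11.00, 11.00, 55.00, 22.00]
χ² = (6−33.00)²/33.00 + (38−11.00)²/11.00 + (31−11.00)²/11.00 + (25−55.00)²/55.00 + (32−22.00)²/22.00 = 145.6364
df = 4

test statistic = 145.636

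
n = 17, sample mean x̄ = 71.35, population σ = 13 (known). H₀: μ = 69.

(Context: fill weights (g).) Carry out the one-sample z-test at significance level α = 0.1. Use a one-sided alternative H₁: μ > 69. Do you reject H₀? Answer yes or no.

reject H₀: no

SE = σ/√n = 13/√17 = 3.1530
z = (x̄−μ₀)/SE = (71.35−69)/3.1530 = 0.7453
p-value (one-sided, H₁ greater) = 0.22804
At α=0.1: p ≥ α → fail to reject H₀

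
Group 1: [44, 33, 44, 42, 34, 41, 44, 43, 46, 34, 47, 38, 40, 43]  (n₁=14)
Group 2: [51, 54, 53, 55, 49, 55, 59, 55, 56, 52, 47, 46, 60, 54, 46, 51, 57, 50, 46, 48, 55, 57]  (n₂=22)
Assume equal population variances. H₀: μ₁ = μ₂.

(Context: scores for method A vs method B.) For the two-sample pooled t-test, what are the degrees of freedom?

degrees of freedom = 34

df = n₁ + n₂ − 2 = 14 + 22 − 2 = 34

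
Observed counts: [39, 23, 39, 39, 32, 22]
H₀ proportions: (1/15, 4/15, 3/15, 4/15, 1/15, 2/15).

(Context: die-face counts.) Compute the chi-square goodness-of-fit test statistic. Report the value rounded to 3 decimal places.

n = 194; E_i = n·p_i = [12.93, 51.73, 38.80, 51.73, 12.93, 25.87]
χ² = (39−12.93)²/12.93 + (23−51.73)²/51.73 + (39−38.80)²/38.80 + (39−51.73)²/51.73 + (32−12.93)²/12.93 + (22−25.87)²/25.87 = 100.3170
df = 5

test statistic = 100.317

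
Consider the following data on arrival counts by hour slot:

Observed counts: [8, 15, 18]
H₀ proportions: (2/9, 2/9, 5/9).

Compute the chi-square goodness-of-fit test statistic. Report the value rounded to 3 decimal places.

n = 41; E_i = n·p_i = [9.11, 9.11, 22.78]
χ² = (8−9.11)²/9.11 + (15−9.11)²/9.11 + (18−22.78)²/22.78 = 4.9439
df = 2

test statistic = 4.944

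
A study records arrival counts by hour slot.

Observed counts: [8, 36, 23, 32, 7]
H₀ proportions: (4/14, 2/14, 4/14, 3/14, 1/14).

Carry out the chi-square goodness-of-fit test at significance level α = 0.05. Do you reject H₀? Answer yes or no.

reject H₀: yes

n = 106; E_i = n·p_i = [30.29, 15.14, 30.29, 22.71, 7.57]
χ² = (8−30.29)²/30.29 + (36−15.14)²/15.14 + (23−30.29)²/30.29 + (32−22.71)²/22.71 + (7−7.57)²/7.57 = 50.7186
df = 4
p-value (upper-tail) = 0.00000
At α=0.05: p < α → reject H₀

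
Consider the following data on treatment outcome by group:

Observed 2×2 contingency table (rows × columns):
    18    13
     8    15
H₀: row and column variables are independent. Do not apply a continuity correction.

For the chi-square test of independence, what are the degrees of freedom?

df = (r−1)(c−1) = (2−1)·(2−1) = 1

degrees of freedom = 1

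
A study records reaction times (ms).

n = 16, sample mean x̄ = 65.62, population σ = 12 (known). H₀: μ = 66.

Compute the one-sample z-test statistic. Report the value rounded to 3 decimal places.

SE = σ/√n = 12/√16 = 3.0000
z = (x̄−μ₀)/SE = (65.62−66)/3.0000 = -0.1267

test statistic = -0.127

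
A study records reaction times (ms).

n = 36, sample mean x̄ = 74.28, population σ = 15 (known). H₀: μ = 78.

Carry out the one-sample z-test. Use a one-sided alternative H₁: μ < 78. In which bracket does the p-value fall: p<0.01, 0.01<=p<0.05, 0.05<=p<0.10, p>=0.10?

SE = σ/√n = 15/√36 = 2.5000
z = (x̄−μ₀)/SE = (74.28−78)/2.5000 = -1.4880
p-value (one-sided, H₁ less) = 0.06838
→ bracket: 0.05<=p<0.10

p-value bracket: 0.05<=p<0.10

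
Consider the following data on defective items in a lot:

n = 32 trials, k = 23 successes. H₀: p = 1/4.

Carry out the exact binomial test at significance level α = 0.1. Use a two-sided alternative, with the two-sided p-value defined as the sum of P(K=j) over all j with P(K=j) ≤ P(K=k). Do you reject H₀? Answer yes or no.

Exact binomial: n=32, k=23, p₀=1/4=0.2500
P(X=j) = C(n,j)·p₀^j·(1−p₀)^(n−j); p = Σ P(X=j) over j with P(X=j) ≤ P(X=23)
p-value (two-sided) = 0.00000
At α=0.1: p < α → reject H₀

reject H₀: yes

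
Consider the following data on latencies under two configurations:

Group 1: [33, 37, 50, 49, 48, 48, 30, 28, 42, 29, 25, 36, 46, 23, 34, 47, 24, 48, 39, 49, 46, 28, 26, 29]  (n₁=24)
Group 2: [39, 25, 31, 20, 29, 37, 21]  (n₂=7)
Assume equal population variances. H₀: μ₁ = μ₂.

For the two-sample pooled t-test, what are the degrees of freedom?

df = n₁ + n₂ − 2 = 24 + 7 − 2 = 29

degrees of freedom = 29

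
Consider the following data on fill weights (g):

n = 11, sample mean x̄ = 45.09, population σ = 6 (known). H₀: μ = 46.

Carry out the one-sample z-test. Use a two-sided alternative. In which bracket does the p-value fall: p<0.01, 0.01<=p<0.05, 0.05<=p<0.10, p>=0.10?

p-value bracket: p>=0.10

SE = σ/√n = 6/√11 = 1.8091
z = (x̄−μ₀)/SE = (45.09−46)/1.8091 = -0.5030
p-value (two-sided) = 0.61495
→ bracket: p>=0.10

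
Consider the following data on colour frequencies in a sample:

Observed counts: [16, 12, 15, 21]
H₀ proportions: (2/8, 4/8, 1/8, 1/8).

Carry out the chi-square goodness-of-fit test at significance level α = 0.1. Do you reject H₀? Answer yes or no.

reject H₀: yes

n = 64; E_i = n·p_i = [16.00, 32.00, 8.00, 8.00]
χ² = (16−16.00)²/16.00 + (12−32.00)²/32.00 + (15−8.00)²/8.00 + (21−8.00)²/8.00 = 39.7500
df = 3
p-value (upper-tail) = 0.00000
At α=0.1: p < α → reject H₀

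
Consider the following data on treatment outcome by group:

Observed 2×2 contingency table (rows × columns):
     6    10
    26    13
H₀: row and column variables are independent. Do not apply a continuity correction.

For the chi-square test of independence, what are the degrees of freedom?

degrees of freedom = 1

df = (r−1)(c−1) = (2−1)·(2−1) = 1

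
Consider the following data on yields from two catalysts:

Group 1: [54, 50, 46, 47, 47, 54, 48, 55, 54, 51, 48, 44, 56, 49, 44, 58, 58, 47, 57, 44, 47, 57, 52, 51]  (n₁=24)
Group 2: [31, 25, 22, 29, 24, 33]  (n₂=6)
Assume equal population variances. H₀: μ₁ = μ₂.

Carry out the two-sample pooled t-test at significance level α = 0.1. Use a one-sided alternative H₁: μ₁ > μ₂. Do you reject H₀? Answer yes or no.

x̄₁=50.750, s₁=4.646, n₁=24
x̄₂=27.333, s₂=4.320, n₂=6
s_p² = [23·4.646² + 5·4.320²]/28 = 21.0655
SE = √(s_p²·(1/24+1/6)) = 2.0949
t = (50.750−27.333)/2.0949 = 11.1779
df = 28
p-value (one-sided, H₁ greater) = 0.00000
At α=0.1: p < α → reject H₀

reject H₀: yes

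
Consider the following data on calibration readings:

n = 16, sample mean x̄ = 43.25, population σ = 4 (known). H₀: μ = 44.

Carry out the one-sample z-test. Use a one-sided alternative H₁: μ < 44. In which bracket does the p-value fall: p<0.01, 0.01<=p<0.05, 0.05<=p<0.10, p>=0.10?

p-value bracket: p>=0.10

SE = σ/√n = 4/√16 = 1.0000
z = (x̄−μ₀)/SE = (43.25−44)/1.0000 = -0.7500
p-value (one-sided, H₁ less) = 0.22663
→ bracket: p>=0.10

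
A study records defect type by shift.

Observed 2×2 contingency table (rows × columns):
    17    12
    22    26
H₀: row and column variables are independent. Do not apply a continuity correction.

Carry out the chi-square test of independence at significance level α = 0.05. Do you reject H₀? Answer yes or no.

Row totals [29, 48], col totals [39, 38], n=77
χ² = (17−14.69)²/14.69 + (12−14.31)²/14.31 + (22−24.31)²/24.31 + (26−23.69)²/23.69 = 1.1826
df = 1
p-value (upper-tail) = 0.27682
At α=0.05: p ≥ α → fail to reject H₀

reject H₀: no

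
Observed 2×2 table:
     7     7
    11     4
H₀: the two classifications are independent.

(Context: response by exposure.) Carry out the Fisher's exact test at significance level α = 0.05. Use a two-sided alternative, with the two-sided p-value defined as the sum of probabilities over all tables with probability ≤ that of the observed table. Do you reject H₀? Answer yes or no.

reject H₀: no

Margins: r₁=14, r₂=15, c₁=18, c₂=11, n=29
p_obs = C(14,7)·C(15,11)/C(29,18); sum pmf over tables with pmf ≤ p_obs
p-value (two-sided) = 0.26354
At α=0.05: p ≥ α → fail to reject H₀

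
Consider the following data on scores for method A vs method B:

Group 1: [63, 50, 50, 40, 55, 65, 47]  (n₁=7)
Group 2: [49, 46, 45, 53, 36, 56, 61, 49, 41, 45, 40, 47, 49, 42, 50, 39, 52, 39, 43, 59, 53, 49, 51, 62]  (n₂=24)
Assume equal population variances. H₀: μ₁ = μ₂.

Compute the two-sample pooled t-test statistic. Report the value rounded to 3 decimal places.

x̄₁=52.857, s₁=8.859, n₁=7
x̄₂=48.167, s₂=7.026, n₂=24
s_p² = [6·8.859² + 23·7.026²]/29 = 55.3859
SE = √(s_p²·(1/7+1/24)) = 3.1969
t = (52.857−48.167)/3.1969 = 1.4672
df = 29

test statistic = 1.467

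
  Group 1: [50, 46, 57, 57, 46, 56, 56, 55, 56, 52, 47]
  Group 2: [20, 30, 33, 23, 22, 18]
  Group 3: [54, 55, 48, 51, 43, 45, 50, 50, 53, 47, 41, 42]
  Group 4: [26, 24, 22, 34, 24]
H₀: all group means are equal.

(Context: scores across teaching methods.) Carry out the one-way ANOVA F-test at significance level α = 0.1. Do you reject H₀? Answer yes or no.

reject H₀: yes

Group means [52.55, 24.33, 48.25, 26.00], grand mean 42.147
SSB = Σnᵢ(x̄ᵢ−x̄)² = 4843.954; SSW = ΣΣ(x−x̄ᵢ)² = 712.311
MSB = 4843.954/3 = 1614.6514; MSW = 712.311/30 = 23.7437
F = MSB/MSW = 68.0034
df = (3, 30)
p-value (upper-tail) = 0.00000
At α=0.1: p < α → reject H₀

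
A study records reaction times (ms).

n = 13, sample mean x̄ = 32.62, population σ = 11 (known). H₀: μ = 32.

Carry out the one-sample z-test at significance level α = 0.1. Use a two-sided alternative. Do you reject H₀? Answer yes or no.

SE = σ/√n = 11/√13 = 3.0509
z = (x̄−μ₀)/SE = (32.62−32)/3.0509 = 0.2032
p-value (two-sided) = 0.83896
At α=0.1: p ≥ α → fail to reject H₀

reject H₀: no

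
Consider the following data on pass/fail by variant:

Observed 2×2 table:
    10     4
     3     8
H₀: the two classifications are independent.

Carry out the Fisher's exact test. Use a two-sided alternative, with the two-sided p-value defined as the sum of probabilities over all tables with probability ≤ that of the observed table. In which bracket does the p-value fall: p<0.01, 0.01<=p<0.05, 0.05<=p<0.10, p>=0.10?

Margins: r₁=14, r₂=11, c₁=13, c₂=12, n=25
p_obs = C(14,10)·C(11,3)/C(25,13); sum pmf over tables with pmf ≤ p_obs
p-value (two-sided) = 0.04718
→ bracket: 0.01<=p<0.05

p-value bracket: 0.01<=p<0.05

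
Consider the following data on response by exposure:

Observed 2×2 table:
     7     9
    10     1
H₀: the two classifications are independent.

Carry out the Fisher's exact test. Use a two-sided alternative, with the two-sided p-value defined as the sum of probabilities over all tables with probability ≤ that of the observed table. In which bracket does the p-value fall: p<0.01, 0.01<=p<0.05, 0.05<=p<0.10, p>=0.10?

Margins: r₁=16, r₂=11, c₁=17, c₂=10, n=27
p_obs = C(16,7)·C(11,10)/C(27,17); sum pmf over tables with pmf ≤ p_obs
p-value (two-sided) = 0.01832
→ bracket: 0.01<=p<0.05

p-value bracket: 0.01<=p<0.05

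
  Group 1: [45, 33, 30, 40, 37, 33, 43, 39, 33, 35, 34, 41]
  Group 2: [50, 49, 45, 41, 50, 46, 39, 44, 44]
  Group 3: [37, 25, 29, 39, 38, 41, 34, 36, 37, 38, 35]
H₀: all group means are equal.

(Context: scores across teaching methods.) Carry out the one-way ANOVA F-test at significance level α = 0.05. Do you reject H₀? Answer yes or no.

reject H₀: yes

Group means [36.92, 45.33, 35.36], grand mean 38.750
SSB = Σnᵢ(x̄ᵢ−x̄)² = 556.538; SSW = ΣΣ(x−x̄ᵢ)² = 573.462
MSB = 556.538/2 = 278.2689; MSW = 573.462/29 = 19.7746
F = MSB/MSW = 14.0721
df = (2, 29)
p-value (upper-tail) = 0.00005
At α=0.05: p < α → reject H₀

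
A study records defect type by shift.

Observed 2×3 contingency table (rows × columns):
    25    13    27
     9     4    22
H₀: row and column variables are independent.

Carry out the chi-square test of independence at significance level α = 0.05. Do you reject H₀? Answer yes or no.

Row totals [65, 35], col totals [34, 17, 49], n=100
χ² = (25−22.10)²/22.10 + (13−11.05)²/11.05 + (27−31.85)²/31.85 + (9−11.90)²/11.90 + (4−5.95)²/5.95 + (22−17.15)²/17.15 = 4.1806
df = 2
p-value (upper-tail) = 0.12365
At α=0.05: p ≥ α → fail to reject H₀

reject H₀: no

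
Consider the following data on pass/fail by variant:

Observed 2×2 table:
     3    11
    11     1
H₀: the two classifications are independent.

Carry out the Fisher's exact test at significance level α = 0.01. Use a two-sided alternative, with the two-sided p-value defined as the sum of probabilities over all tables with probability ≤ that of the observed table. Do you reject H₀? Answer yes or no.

reject H₀: yes

Margins: r₁=14, r₂=12, c₁=14, c₂=12, n=26
p_obs = C(14,3)·C(12,11)/C(26,14); sum pmf over tables with pmf ≤ p_obs
p-value (two-sided) = 0.00048
At α=0.01: p < α → reject H₀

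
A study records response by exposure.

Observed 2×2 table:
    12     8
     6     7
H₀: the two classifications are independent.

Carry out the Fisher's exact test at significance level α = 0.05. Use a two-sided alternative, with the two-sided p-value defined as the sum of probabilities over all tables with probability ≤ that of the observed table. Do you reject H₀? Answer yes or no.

Margins: r₁=20, r₂=13, c₁=18, c₂=15, n=33
p_obs = C(20,12)·C(13,6)/C(33,18); sum pmf over tables with pmf ≤ p_obs
p-value (two-sided) = 0.49284
At α=0.05: p ≥ α → fail to reject H₀

reject H₀: no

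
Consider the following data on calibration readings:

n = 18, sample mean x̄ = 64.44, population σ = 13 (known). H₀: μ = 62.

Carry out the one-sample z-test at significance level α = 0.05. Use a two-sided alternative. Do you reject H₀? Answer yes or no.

reject H₀: no

SE = σ/√n = 13/√18 = 3.0641
z = (x̄−μ₀)/SE = (64.44−62)/3.0641 = 0.7963
p-value (two-sided) = 0.42585
At α=0.05: p ≥ α → fail to reject H₀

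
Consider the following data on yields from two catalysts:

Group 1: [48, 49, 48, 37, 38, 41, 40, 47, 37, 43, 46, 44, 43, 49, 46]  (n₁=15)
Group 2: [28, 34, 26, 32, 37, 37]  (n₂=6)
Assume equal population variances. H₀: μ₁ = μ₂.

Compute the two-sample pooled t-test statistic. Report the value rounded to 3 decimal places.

test statistic = 5.390

x̄₁=43.733, s₁=4.301, n₁=15
x̄₂=32.333, s₂=4.590, n₂=6
s_p² = [14·4.301² + 5·4.590²]/19 = 19.1719
SE = √(s_p²·(1/15+1/6)) = 2.1151
t = (43.733−32.333)/2.1151 = 5.3899
df = 19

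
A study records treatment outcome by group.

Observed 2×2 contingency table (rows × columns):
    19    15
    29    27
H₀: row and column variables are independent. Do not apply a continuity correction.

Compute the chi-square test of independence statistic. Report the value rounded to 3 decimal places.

test statistic = 0.143

Row totals [34, 56], col totals [48, 42], n=90
χ² = (19−18.13)²/18.13 + (15−15.87)²/15.87 + (29−29.87)²/29.87 + (27−26.13)²/26.13 = 0.1427
df = 1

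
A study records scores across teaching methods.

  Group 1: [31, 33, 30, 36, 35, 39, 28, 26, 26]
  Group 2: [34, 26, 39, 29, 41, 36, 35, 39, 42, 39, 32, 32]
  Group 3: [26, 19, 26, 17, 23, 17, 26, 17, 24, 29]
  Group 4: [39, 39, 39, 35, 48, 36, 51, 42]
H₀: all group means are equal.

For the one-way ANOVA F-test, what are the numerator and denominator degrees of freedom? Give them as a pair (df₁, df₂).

k = 4 groups, N = 39 total
df = (k−1, N−k) = (4−1, 39−4) = (3, 35)

degrees of freedom = [3, 35]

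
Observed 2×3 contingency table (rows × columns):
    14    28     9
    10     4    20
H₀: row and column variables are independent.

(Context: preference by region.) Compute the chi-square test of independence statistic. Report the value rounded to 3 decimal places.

Row totals [51, 34], col totals [24, 32, 29], n=85
χ² = (14−14.40)²/14.40 + (28−19.20)²/19.20 + (9−17.40)²/17.40 + (10−9.60)²/9.60 + (4−12.80)²/12.80 + (20−11.60)²/11.60 = 20.2490
df = 2

test statistic = 20.249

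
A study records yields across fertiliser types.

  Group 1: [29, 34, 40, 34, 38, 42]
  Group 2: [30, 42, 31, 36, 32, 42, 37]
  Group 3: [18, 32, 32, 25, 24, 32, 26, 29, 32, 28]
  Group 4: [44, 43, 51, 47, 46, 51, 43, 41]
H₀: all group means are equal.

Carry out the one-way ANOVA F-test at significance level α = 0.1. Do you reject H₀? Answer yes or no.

Group means [36.17, 35.71, 27.80, 45.75], grand mean 35.839
SSB = Σnᵢ(x̄ᵢ−x̄)² = 1432.832; SSW = ΣΣ(x−x̄ᵢ)² = 553.362
MSB = 1432.832/3 = 477.6105; MSW = 553.362/27 = 20.4949
F = MSB/MSW = 23.3039
df = (3, 27)
p-value (upper-tail) = 0.00000
At α=0.1: p < α → reject H₀

reject H₀: yes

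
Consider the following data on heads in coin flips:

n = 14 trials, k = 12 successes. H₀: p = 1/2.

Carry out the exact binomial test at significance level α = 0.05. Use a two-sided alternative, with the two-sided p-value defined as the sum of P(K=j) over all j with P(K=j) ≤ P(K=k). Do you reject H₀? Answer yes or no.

reject H₀: yes

Exact binomial: n=14, k=12, p₀=1/2=0.5000
P(X=j) = C(n,j)·p₀^j·(1−p₀)^(n−j); p = Σ P(X=j) over j with P(X=j) ≤ P(X=12)
p-value (two-sided) = 0.01294
At α=0.05: p < α → reject H₀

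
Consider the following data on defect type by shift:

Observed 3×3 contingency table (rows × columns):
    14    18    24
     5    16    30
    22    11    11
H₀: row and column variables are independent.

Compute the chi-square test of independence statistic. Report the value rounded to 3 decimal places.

Row totals [56, 51, 44], col totals [41, 45, 65], n=151
χ² = (14−15.21)²/15.21 + (18−16.69)²/16.69 + (24−24.11)²/24.11 + (5−13.85)²/13.85 + (16−15.20)²/15.20 + (30−21.95)²/21.95 + (22−11.95)²/11.95 + (11−13.11)²/13.11 + (11−18.94)²/18.94 = 20.9719
df = 4

test statistic = 20.972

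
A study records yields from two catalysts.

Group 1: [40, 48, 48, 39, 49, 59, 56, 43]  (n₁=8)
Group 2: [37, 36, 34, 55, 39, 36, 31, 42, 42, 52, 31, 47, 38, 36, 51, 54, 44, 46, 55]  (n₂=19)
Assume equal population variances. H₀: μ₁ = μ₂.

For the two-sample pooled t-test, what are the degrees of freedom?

df = n₁ + n₂ − 2 = 8 + 19 − 2 = 25

degrees of freedom = 25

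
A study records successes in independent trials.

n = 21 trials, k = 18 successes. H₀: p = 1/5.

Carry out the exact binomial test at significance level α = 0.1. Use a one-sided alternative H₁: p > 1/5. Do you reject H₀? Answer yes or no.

reject H₀: yes

Exact binomial: n=21, k=18, p₀=1/5=0.2000
P(X≥18) from Σ C(n,i)·p₀^i·(1−p₀)^(n−i)
p-value (one-sided, H₁ greater) = 0.00000
At α=0.1: p < α → reject H₀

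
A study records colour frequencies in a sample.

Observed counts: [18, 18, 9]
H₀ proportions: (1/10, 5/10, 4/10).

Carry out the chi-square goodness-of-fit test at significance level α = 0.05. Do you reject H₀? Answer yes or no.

n = 45; E_i = n·p_i = [4.50, 22.50, 18.00]
χ² = (18−4.50)²/4.50 + (18−22.50)²/22.50 + (9−18.00)²/18.00 = 45.9000
df = 2
p-value (upper-tail) = 0.00000
At α=0.05: p < α → reject H₀

reject H₀: yes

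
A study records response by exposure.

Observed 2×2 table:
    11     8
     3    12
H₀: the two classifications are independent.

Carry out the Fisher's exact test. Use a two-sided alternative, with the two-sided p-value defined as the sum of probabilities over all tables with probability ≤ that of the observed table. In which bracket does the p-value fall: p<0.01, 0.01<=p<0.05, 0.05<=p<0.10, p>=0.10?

Margins: r₁=19, r₂=15, c₁=14, c₂=20, n=34
p_obs = C(19,11)·C(15,3)/C(34,14); sum pmf over tables with pmf ≤ p_obs
p-value (two-sided) = 0.03818
→ bracket: 0.01<=p<0.05

p-value bracket: 0.01<=p<0.05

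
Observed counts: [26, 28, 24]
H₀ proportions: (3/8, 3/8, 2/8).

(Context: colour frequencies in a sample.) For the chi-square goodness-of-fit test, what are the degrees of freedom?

df = k − 1 = 3 − 1 = 2

degrees of freedom = 2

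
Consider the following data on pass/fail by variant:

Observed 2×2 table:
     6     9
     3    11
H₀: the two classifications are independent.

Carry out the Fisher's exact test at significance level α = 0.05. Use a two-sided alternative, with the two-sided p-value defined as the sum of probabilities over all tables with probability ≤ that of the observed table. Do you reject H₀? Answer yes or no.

Margins: r₁=15, r₂=14, c₁=9, c₂=20, n=29
p_obs = C(15,6)·C(14,3)/C(29,9); sum pmf over tables with pmf ≤ p_obs
p-value (two-sided) = 0.42699
At α=0.05: p ≥ α → fail to reject H₀

reject H₀: no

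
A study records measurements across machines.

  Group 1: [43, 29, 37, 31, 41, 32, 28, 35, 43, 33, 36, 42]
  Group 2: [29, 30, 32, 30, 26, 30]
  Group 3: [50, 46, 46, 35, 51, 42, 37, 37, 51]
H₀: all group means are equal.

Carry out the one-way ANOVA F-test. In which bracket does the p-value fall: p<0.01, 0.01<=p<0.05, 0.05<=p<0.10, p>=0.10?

Group means [35.83, 29.50, 43.89], grand mean 37.111
SSB = Σnᵢ(x̄ᵢ−x̄)² = 780.611; SSW = ΣΣ(x−x̄ᵢ)² = 668.056
MSB = 780.611/2 = 390.3056; MSW = 668.056/24 = 27.8356
F = MSB/MSW = 14.0218
df = (2, 24)
p-value (upper-tail) = 0.00009
→ bracket: p<0.01

p-value bracket: p<0.01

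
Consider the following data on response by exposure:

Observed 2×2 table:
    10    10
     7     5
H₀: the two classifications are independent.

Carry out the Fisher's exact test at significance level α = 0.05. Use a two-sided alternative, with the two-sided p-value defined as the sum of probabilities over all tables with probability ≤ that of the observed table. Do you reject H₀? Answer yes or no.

reject H₀: no

Margins: r₁=20, r₂=12, c₁=17, c₂=15, n=32
p_obs = C(20,10)·C(12,7)/C(32,17); sum pmf over tables with pmf ≤ p_obs
p-value (two-sided) = 0.72567
At α=0.05: p ≥ α → fail to reject H₀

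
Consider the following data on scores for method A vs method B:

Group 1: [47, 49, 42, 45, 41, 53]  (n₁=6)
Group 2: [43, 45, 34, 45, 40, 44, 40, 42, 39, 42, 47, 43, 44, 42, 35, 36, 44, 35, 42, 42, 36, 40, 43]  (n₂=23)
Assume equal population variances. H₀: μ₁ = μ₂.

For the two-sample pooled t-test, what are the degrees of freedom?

degrees of freedom = 27

df = n₁ + n₂ − 2 = 6 + 23 − 2 = 27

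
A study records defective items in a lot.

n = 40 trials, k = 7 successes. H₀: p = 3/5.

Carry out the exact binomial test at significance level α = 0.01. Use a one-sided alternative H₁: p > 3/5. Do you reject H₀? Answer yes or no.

reject H₀: no

Exact binomial: n=40, k=7, p₀=3/5=0.6000
P(X≥7) from Σ C(n,i)·p₀^i·(1−p₀)^(n−i)
p-value (one-sided, H₁ greater) = 1.00000
At α=0.01: p ≥ α → fail to reject H₀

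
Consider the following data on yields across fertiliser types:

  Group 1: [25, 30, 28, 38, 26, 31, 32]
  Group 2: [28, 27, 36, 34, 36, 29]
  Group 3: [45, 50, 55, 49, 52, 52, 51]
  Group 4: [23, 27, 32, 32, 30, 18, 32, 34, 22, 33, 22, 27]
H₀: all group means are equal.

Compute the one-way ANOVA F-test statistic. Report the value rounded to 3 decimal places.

test statistic = 41.892

Group means [30.00, 31.67, 50.57, 27.67], grand mean 33.938
SSB = Σnᵢ(x̄ᵢ−x̄)² = 2548.161; SSW = ΣΣ(x−x̄ᵢ)² = 567.714
MSB = 2548.161/3 = 849.3869; MSW = 567.714/28 = 20.2755
F = MSB/MSW = 41.8923
df = (3, 28)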